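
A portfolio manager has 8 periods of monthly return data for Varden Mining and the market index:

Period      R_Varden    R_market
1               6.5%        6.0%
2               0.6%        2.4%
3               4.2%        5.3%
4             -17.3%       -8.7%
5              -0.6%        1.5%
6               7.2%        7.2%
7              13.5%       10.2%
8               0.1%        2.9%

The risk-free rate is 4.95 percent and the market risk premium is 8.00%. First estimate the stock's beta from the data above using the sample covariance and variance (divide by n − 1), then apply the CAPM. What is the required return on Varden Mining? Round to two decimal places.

17.71%

Mean R_i = (6.5 + 0.6 + 4.2 − 17.3 − 0.6 + 7.2 + 13.5 + 0.1) / 8 = 1.7750%
Mean R_m = (6.0 + 2.4 + 5.3 − 8.7 + 1.5 + 7.2 + 10.2 + 2.9) / 8 = 3.3500%
Σ(R_i − R̄_i)(R_m − R̄_m) = 354.5700  ⇒  Cov = 354.5700 / 7 = 50.6529
Σ(R_m − R̄_m)² = 222.3000  ⇒  Var(R_m) = 222.3000 / 7 = 31.7571
β = Cov / Var(R_m) = 50.6529 / 31.7571 = 1.5950
E(R) = R_f + β × MRP = 4.95% + 1.5950 × 8.00% = 17.71%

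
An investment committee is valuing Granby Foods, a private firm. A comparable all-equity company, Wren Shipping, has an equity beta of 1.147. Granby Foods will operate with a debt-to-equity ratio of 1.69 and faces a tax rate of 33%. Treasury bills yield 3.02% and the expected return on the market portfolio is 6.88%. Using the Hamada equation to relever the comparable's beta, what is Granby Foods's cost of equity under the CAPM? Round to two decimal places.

β_L = β_U × [1 + (1 − t)(D/E)] = 1.147 × [1 + (1 − 0.33) × 1.69]
    = 1.147 × [1 + 0.67 × 1.69] = 1.147 × 2.1323 = 2.4457
MRP = 6.88% − 3.02% = 3.86%
E(R) = R_f + β_L × MRP = 3.02% + 2.4457 × 3.86% = 12.46%

12.46%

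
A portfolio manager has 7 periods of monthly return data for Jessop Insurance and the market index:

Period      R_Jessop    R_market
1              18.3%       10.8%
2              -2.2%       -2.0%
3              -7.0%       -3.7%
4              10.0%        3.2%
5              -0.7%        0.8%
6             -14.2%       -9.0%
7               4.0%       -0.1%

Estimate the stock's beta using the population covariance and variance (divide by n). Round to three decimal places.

1.710

Mean R_i = (18.3 − 2.2 − 7.0 + 10.0 − 0.7 − 14.2 + 4.0) / 7 = 1.1714%
Mean R_m = (10.8 − 2.0 − 3.7 + 3.2 + 0.8 − 9.0 − 0.1) / 7 = 0.0000%
Σ(R_i − R̄_i)(R_m − R̄_m) = 386.7800  ⇒  Cov = 386.7800 / 7 = 55.2543
Σ(R_m − R̄_m)² = 226.2200  ⇒  Var(R_m) = 226.2200 / 7 = 32.3171
β = Cov / Var(R_m) = 55.2543 / 32.3171 = 1.7098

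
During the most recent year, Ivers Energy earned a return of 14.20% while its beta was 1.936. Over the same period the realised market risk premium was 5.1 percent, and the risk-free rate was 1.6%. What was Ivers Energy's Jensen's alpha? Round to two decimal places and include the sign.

+2.73%

CAPM benchmark = R_f + β(R_m − R_f) = 1.6% + 1.936 × 5.1% = 11.4736%
α = actual − benchmark = 14.20% − 11.4736% = +2.73%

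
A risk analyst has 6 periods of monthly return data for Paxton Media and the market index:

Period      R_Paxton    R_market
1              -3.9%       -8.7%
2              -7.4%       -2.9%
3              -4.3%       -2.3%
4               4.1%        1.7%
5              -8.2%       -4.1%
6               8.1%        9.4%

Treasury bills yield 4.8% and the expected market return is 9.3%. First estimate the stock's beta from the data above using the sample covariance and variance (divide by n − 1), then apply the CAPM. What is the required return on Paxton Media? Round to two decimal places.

8.81%

Mean R_i = (-3.9 − 7.4 − 4.3 + 4.1 − 8.2 + 8.1) / 6 = -1.9333%
Mean R_m = (-8.7 − 2.9 − 2.3 + 1.7 − 4.1 + 9.4) / 6 = -1.1500%
Σ(R_i − R̄_i)(R_m − R̄_m) = 168.6700  ⇒  Cov = 168.6700 / 5 = 33.7340
Σ(R_m − R̄_m)² = 189.5150  ⇒  Var(R_m) = 189.5150 / 5 = 37.9030
β = Cov / Var(R_m) = 33.7340 / 37.9030 = 0.8900
MRP = 9.3% − 4.8% = 4.50%
E(R) = R_f + β × MRP = 4.8% + 0.8900 × 4.5% = 8.81%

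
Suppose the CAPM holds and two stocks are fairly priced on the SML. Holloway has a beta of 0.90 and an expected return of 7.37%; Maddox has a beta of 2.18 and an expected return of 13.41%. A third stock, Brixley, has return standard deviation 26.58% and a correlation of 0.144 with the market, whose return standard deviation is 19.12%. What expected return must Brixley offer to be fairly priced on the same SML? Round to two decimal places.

4.07%

MRP = (13.41% − 7.37%) / (2.18 − 0.90) = 4.7188%
R_f = 7.37% − 0.90 × 4.7188% = 3.1231%
β_Brixley = ρ·σ_i/σ_m = 0.144 × 26.58 / 19.12 = 0.2002
E(R_Brixley) = R_f + β × MRP = 3.1231% + 0.2002 × 4.7188% = 4.07%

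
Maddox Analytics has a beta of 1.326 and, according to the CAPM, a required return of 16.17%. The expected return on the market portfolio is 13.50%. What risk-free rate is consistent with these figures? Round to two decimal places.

5.31%

E(R) = R_f + β(E(R_m) − R_f) = R_f(1 − β) + β·E(R_m)
16.17% = R_f × (1 − 1.326) + 1.326 × 13.50%
16.17% = R_f × -0.326 + 17.90100%
R_f = (16.17% − 17.90100%) / -0.326 = 5.31%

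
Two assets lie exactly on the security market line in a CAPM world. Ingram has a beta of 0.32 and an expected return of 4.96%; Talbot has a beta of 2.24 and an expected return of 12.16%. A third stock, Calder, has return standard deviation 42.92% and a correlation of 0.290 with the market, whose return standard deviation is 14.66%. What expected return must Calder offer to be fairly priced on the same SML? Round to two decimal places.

MRP = (12.16% − 4.96%) / (2.24 − 0.32) = 3.7500%
R_f = 4.96% − 0.32 × 3.7500% = 3.7600%
β_Calder = ρ·σ_i/σ_m = 0.290 × 42.92 / 14.66 = 0.8490
E(R_Calder) = R_f + β × MRP = 3.7600% + 0.8490 × 3.7500% = 6.94%

6.94%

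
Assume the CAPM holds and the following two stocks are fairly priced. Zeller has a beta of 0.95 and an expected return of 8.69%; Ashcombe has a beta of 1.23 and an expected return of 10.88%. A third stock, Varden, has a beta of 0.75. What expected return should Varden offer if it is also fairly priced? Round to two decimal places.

7.13%

MRP (SML slope) = (10.88% − 8.69%) / (1.23 − 0.95) = 2.19% / 0.28 = 7.8214%
R_f (intercept) = 8.69% − 0.95 × 7.8214% = 1.2597%
E(R_Varden) = R_f + β × MRP = 1.2597% + 0.75 × 7.8214% = 7.13%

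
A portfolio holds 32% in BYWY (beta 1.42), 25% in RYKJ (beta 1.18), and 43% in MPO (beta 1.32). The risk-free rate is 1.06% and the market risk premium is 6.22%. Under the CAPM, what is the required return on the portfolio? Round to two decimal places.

β_P = Σ w_i β_i = 0.32×1.42 + 0.25×1.18 + 0.43×1.32 = 1.3170
E(R_P) = R_f + β_P × MRP = 1.06% + 1.3170 × 6.22% = 9.25%

9.25%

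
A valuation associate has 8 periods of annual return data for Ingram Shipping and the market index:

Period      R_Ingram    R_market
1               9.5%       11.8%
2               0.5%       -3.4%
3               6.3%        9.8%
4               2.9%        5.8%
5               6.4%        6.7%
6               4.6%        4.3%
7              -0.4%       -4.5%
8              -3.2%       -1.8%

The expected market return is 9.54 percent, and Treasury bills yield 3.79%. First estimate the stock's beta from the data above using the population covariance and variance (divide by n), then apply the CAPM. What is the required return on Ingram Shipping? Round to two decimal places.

7.35%

Mean R_i = (9.5 + 0.5 + 6.3 + 2.9 + 6.4 + 4.6 − 0.4 − 3.2) / 8 = 3.3250%
Mean R_m = (11.8 − 3.4 + 9.8 + 5.8 + 6.7 + 4.3 − 4.5 − 1.8) / 8 = 3.5875%
Σ(R_i − R̄_i)(R_m − R̄_m) = 163.7525  ⇒  Cov = 163.7525 / 8 = 20.4691
Σ(R_m − R̄_m)² = 264.3888  ⇒  Var(R_m) = 264.3888 / 8 = 33.0486
β = Cov / Var(R_m) = 20.4691 / 33.0486 = 0.6194
MRP = 9.54% − 3.79% = 5.75%
E(R) = R_f + β × MRP = 3.79% + 0.6194 × 5.75% = 7.35%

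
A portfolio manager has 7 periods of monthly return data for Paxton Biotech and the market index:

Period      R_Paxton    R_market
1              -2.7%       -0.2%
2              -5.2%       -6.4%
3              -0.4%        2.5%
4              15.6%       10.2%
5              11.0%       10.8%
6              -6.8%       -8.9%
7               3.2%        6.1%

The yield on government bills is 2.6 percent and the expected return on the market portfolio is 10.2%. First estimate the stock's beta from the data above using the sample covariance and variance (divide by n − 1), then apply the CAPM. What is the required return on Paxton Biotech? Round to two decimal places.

Mean R_i = (-2.7 − 5.2 − 0.4 + 15.6 + 11.0 − 6.8 + 3.2) / 7 = 2.1000%
Mean R_m = (-0.2 − 6.4 + 2.5 + 10.2 + 10.8 − 8.9 + 6.1) / 7 = 2.0143%
Σ(R_i − R̄_i)(R_m − R̄_m) = 361.1700  ⇒  Cov = 361.1700 / 6 = 60.1950
Σ(R_m − R̄_m)² = 355.9486  ⇒  Var(R_m) = 355.9486 / 6 = 59.3248
β = Cov / Var(R_m) = 60.1950 / 59.3248 = 1.0147
MRP = 10.2% − 2.6% = 7.60%
E(R) = R_f + β × MRP = 2.6% + 1.0147 × 7.6% = 10.31%

10.31%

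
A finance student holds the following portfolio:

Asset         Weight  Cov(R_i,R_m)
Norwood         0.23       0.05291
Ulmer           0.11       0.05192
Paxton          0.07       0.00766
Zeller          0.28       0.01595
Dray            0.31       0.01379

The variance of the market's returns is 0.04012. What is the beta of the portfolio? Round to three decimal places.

0.677

β_Norwood = 0.05291 / 0.04012 = 1.3188
β_Ulmer = 0.05192 / 0.04012 = 1.2941
β_Paxton = 0.00766 / 0.04012 = 0.1909
β_Zeller = 0.01595 / 0.04012 = 0.3976
β_Dray = 0.01379 / 0.04012 = 0.3437
β_P = Σ w_i β_i = 0.23×1.3188 + 0.11×1.2941 + 0.07×0.1909 + 0.28×0.3976 + 0.31×0.3437 = 0.6769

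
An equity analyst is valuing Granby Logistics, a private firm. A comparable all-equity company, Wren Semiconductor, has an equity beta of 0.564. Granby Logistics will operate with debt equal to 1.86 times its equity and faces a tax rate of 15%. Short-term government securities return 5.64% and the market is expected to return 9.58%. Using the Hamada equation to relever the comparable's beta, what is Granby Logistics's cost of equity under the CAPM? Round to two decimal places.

11.38%

β_L = β_U × [1 + (1 − t)(D/E)] = 0.564 × [1 + (1 − 0.15) × 1.86]
    = 0.564 × [1 + 0.85 × 1.86] = 0.564 × 2.5810 = 1.4557
MRP = 9.58% − 5.64% = 3.94%
E(R) = R_f + β_L × MRP = 5.64% + 1.4557 × 3.94% = 11.38%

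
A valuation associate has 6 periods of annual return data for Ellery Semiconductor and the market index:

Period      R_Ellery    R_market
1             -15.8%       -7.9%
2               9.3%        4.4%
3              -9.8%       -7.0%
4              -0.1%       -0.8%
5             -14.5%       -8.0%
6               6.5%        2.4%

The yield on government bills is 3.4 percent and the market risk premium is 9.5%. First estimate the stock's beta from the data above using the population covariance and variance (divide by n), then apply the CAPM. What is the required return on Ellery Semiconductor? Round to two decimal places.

21.79%

Mean R_i = (-15.8 + 9.3 − 9.8 − 0.1 − 14.5 + 6.5) / 6 = -4.0667%
Mean R_m = (-7.9 + 4.4 − 7.0 − 0.8 − 8.0 + 2.4) / 6 = -2.8167%
Σ(R_i − R̄_i)(R_m − R̄_m) = 297.2933  ⇒  Cov = 297.2933 / 6 = 49.5489
Σ(R_m − R̄_m)² = 153.5683  ⇒  Var(R_m) = 153.5683 / 6 = 25.5947
β = Cov / Var(R_m) = 49.5489 / 25.5947 = 1.9359
E(R) = R_f + β × MRP = 3.4% + 1.9359 × 9.5% = 21.79%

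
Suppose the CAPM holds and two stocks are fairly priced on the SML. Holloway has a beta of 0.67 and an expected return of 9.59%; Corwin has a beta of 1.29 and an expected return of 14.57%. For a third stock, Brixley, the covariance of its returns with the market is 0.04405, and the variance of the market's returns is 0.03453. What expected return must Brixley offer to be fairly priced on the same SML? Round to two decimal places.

MRP = (14.57% − 9.59%) / (1.29 − 0.67) = 8.0323%
R_f = 9.59% − 0.67 × 8.0323% = 4.2084%
β_Brixley = Cov / Var(R_m) = 0.04405 / 0.03453 = 1.2757
E(R_Brixley) = R_f + β × MRP = 4.2084% + 1.2757 × 8.0323% = 14.46%

14.46%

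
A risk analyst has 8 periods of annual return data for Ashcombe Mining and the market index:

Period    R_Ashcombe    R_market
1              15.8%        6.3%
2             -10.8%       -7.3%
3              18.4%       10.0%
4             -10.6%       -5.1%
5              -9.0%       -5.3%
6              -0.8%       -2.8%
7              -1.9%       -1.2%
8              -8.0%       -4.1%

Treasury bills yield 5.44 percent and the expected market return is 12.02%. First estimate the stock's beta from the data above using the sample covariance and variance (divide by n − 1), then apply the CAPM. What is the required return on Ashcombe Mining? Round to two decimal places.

Mean R_i = (15.8 − 10.8 + 18.4 − 10.6 − 9.0 − 0.8 − 1.9 − 8.0) / 8 = -0.8625%
Mean R_m = (6.3 − 7.3 + 10.0 − 5.1 − 5.3 − 2.8 − 1.2 − 4.1) / 8 = -1.1875%
Σ(R_i − R̄_i)(R_m − R̄_m) = 493.2663  ⇒  Cov = 493.2663 / 7 = 70.4666
Σ(R_m − R̄_m)² = 261.8888  ⇒  Var(R_m) = 261.8888 / 7 = 37.4127
β = Cov / Var(R_m) = 70.4666 / 37.4127 = 1.8835
MRP = 12.02% − 5.44% = 6.58%
E(R) = R_f + β × MRP = 5.44% + 1.8835 × 6.58% = 17.83%

17.83%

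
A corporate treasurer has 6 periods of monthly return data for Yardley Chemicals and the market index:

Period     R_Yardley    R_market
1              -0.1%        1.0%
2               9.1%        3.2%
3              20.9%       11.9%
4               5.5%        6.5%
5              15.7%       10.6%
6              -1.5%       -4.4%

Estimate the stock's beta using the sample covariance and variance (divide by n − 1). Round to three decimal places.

Mean R_i = (-0.1 + 9.1 + 20.9 + 5.5 + 15.7 − 1.5) / 6 = 8.2667%
Mean R_m = (1.0 + 3.2 + 11.9 + 6.5 + 10.6 − 4.4) / 6 = 4.8000%
Σ(R_i − R̄_i)(R_m − R̄_m) = 248.4200  ⇒  Cov = 248.4200 / 5 = 49.6840
Σ(R_m − R̄_m)² = 188.5800  ⇒  Var(R_m) = 188.5800 / 5 = 37.7160
β = Cov / Var(R_m) = 49.6840 / 37.7160 = 1.3173

1.317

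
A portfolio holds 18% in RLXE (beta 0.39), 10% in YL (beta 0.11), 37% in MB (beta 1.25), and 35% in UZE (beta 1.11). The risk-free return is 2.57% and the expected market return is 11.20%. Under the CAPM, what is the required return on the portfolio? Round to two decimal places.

β_P = Σ w_i β_i = 0.18×0.39 + 0.10×0.11 + 0.37×1.25 + 0.35×1.11 = 0.9322
MRP = 11.20% − 2.57% = 8.63%
E(R_P) = R_f + β_P × MRP = 2.57% + 0.9322 × 8.63% = 10.61%

10.61%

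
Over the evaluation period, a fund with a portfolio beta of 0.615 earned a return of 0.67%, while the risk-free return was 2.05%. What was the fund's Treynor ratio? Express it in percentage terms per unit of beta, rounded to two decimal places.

Treynor = (R_P − R_f) / β_P = (0.67% − 2.05%) / 0.6150 = -1.38% / 0.6150 = -2.24%

-2.24%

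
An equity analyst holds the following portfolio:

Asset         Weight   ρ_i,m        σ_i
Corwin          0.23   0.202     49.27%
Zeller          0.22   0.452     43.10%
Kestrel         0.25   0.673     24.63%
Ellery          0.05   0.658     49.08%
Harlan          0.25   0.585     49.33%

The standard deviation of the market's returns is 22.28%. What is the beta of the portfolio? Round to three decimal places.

β_Corwin = 0.202 × 49.27% / 22.28% = 0.4467
β_Zeller = 0.452 × 43.10% / 22.28% = 0.8744
β_Kestrel = 0.673 × 24.63% / 22.28% = 0.7440
β_Ellery = 0.658 × 49.08% / 22.28% = 1.4495
β_Harlan = 0.585 × 49.33% / 22.28% = 1.2952
β_P = Σ w_i β_i = 0.23×0.4467 + 0.22×0.8744 + 0.25×0.7440 + 0.05×1.4495 + 0.25×1.2952 = 0.8774

0.877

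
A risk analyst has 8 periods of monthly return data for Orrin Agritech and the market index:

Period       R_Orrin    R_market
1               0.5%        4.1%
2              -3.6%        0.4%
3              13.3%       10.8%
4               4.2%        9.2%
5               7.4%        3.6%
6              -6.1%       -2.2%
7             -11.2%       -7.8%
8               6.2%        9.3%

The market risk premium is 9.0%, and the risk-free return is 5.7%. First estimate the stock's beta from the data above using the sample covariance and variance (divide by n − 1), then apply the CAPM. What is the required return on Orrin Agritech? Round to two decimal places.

16.00%

Mean R_i = (0.5 − 3.6 + 13.3 + 4.2 + 7.4 − 6.1 − 11.2 + 6.2) / 8 = 1.3375%
Mean R_m = (4.1 + 0.4 + 10.8 + 9.2 + 3.6 − 2.2 − 7.8 + 9.3) / 8 = 3.4250%
Σ(R_i − R̄_i)(R_m − R̄_m) = 331.3225  ⇒  Cov = 331.3225 / 7 = 47.3318
Σ(R_m − R̄_m)² = 289.5350  ⇒  Var(R_m) = 289.5350 / 7 = 41.3621
β = Cov / Var(R_m) = 47.3318 / 41.3621 = 1.1443
E(R) = R_f + β × MRP = 5.7% + 1.1443 × 9.0% = 16.00%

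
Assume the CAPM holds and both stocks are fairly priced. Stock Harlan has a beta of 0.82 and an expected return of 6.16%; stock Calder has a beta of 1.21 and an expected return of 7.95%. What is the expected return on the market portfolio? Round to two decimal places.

6.99%

Both satisfy E(R) = R_f + β·MRP, so the slope of the SML is
MRP = (7.95% − 6.16%) / (1.21 − 0.82) = 1.79% / 0.39 = 4.5897%
R_f = E(R_Harlan) − β_Harlan·MRP = 6.16% − 0.82 × 4.5897% = 2.3964%
E(R_m) = R_f + MRP = 2.3964% + 4.5897% = 6.99%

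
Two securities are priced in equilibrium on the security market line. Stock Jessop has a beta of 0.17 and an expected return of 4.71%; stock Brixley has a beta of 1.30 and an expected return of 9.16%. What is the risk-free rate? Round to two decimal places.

Both satisfy E(R) = R_f + β·MRP, so the slope of the SML is
MRP = (9.16% − 4.71%) / (1.30 − 0.17) = 4.45% / 1.13 = 3.9381%
R_f = E(R_Jessop) − β_Jessop·MRP = 4.71% − 0.17 × 3.9381% = 4.0405%

4.04%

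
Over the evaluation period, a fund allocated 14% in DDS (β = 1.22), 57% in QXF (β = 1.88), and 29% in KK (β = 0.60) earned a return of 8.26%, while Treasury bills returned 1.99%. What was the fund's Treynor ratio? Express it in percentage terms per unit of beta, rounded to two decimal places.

β_P = 0.14×1.22 + 0.57×1.88 + 0.29×0.60 = 1.4164
Treynor = (R_P − R_f) / β_P = (8.26% − 1.99%) / 1.4164 = 6.27% / 1.4164 = 4.43%

4.43%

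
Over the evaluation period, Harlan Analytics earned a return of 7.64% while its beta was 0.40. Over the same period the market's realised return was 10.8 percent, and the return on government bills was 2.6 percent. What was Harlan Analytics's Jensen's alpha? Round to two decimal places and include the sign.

Market excess return = 10.8% − 2.6% = 8.20%
CAPM benchmark = R_f + β(R_m − R_f) = 2.6% + 0.40 × 8.2% = 5.8800%
α = actual − benchmark = 7.64% − 5.8800% = +1.76%

+1.76%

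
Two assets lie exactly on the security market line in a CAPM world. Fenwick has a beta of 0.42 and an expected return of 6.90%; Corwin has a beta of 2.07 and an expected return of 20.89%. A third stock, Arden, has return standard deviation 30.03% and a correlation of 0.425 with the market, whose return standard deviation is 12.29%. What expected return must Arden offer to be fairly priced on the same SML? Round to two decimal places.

12.14%

MRP = (20.89% − 6.90%) / (2.07 − 0.42) = 8.4788%
R_f = 6.90% − 0.42 × 8.4788% = 3.3389%
β_Arden = ρ·σ_i/σ_m = 0.425 × 30.03 / 12.29 = 1.0385
E(R_Arden) = R_f + β × MRP = 3.3389% + 1.0385 × 8.4788% = 12.14%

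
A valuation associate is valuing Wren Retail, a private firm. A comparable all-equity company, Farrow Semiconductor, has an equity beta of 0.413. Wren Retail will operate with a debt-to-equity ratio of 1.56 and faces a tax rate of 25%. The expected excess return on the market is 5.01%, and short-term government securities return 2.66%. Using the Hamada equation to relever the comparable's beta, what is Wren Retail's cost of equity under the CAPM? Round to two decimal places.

7.15%

β_L = β_U × [1 + (1 − t)(D/E)] = 0.413 × [1 + (1 − 0.25) × 1.56]
    = 0.413 × [1 + 0.75 × 1.56] = 0.413 × 2.1700 = 0.8962
E(R) = R_f + β_L × MRP = 2.66% + 0.8962 × 5.01% = 7.15%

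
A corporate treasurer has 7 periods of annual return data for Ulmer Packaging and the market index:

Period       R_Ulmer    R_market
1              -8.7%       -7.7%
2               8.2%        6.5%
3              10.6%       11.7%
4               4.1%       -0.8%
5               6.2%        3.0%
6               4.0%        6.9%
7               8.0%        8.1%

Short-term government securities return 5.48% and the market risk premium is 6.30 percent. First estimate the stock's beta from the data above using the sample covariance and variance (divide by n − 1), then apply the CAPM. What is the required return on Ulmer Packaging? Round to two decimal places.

11.08%

Mean R_i = (-8.7 + 8.2 + 10.6 + 4.1 + 6.2 + 4.0 + 8.0) / 7 = 4.6286%
Mean R_m = (-7.7 + 6.5 + 11.7 − 0.8 + 3.0 + 6.9 + 8.1) / 7 = 3.9571%
Σ(R_i − R̄_i)(R_m − R̄_m) = 223.8186  ⇒  Cov = 223.8186 / 6 = 37.3031
Σ(R_m − R̄_m)² = 251.6771  ⇒  Var(R_m) = 251.6771 / 6 = 41.9462
β = Cov / Var(R_m) = 37.3031 / 41.9462 = 0.8893
E(R) = R_f + β × MRP = 5.48% + 0.8893 × 6.30% = 11.08%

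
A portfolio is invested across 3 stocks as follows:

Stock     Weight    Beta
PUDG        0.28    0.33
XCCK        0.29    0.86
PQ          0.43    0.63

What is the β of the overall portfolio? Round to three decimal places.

0.613

β_P = Σ w_i β_i = 0.28×0.33 + 0.29×0.86 + 0.43×0.63 = 0.6127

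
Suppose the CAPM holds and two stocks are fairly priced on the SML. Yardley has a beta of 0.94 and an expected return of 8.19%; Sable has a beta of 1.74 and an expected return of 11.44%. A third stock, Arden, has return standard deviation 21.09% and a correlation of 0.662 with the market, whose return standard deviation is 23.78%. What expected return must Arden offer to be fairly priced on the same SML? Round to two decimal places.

MRP = (11.44% − 8.19%) / (1.74 − 0.94) = 4.0625%
R_f = 8.19% − 0.94 × 4.0625% = 4.3713%
β_Arden = ρ·σ_i/σ_m = 0.662 × 21.09 / 23.78 = 0.5871
E(R_Arden) = R_f + β × MRP = 4.3713% + 0.5871 × 4.0625% = 6.76%

6.76%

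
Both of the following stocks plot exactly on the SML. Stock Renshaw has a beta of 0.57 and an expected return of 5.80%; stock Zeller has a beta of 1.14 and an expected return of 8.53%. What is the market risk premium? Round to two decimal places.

Both satisfy E(R) = R_f + β·MRP, so the slope of the SML is
MRP = (8.53% − 5.80%) / (1.14 − 0.57) = 2.73% / 0.57 = 4.7895%

4.79%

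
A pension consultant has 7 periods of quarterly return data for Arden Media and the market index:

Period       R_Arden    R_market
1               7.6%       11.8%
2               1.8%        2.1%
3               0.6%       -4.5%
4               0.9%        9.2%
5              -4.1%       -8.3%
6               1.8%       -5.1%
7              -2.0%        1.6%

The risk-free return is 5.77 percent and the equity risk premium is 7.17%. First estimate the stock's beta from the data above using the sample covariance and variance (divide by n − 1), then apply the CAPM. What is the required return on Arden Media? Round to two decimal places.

8.18%

Mean R_i = (7.6 + 1.8 + 0.6 + 0.9 − 4.1 + 1.8 − 2.0) / 7 = 0.9429%
Mean R_m = (11.8 + 2.1 − 4.5 + 9.2 − 8.3 − 5.1 + 1.6) / 7 = 0.9714%
Σ(R_i − R̄_i)(R_m − R̄_m) = 114.2786  ⇒  Cov = 114.2786 / 6 = 19.0464
Σ(R_m − R̄_m)² = 339.3943  ⇒  Var(R_m) = 339.3943 / 6 = 56.5657
β = Cov / Var(R_m) = 19.0464 / 56.5657 = 0.3367
E(R) = R_f + β × MRP = 5.77% + 0.3367 × 7.17% = 8.18%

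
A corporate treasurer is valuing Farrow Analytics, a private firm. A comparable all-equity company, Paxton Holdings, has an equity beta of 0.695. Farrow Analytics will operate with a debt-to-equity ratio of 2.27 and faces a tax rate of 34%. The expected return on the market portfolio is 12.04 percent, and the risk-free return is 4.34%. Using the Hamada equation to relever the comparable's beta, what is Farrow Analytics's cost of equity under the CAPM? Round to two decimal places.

β_L = β_U × [1 + (1 − t)(D/E)] = 0.695 × [1 + (1 − 0.34) × 2.27]
    = 0.695 × [1 + 0.66 × 2.27] = 0.695 × 2.4982 = 1.7362
MRP = 12.04% − 4.34% = 7.70%
E(R) = R_f + β_L × MRP = 4.34% + 1.7362 × 7.70% = 17.71%

17.71%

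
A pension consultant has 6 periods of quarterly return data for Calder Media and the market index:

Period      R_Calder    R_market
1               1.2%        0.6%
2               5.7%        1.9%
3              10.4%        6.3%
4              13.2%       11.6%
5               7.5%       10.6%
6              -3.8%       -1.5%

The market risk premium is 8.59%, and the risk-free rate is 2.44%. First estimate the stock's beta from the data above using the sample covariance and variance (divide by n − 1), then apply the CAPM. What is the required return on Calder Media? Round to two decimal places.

Mean R_i = (1.2 + 5.7 + 10.4 + 13.2 + 7.5 − 3.8) / 6 = 5.7000%
Mean R_m = (0.6 + 1.9 + 6.3 + 11.6 + 10.6 − 1.5) / 6 = 4.9167%
Σ(R_i − R̄_i)(R_m − R̄_m) = 147.2400  ⇒  Cov = 147.2400 / 5 = 29.4480
Σ(R_m − R̄_m)² = 147.7883  ⇒  Var(R_m) = 147.7883 / 5 = 29.5577
β = Cov / Var(R_m) = 29.4480 / 29.5577 = 0.9963
E(R) = R_f + β × MRP = 2.44% + 0.9963 × 8.59% = 11.00%

11.00%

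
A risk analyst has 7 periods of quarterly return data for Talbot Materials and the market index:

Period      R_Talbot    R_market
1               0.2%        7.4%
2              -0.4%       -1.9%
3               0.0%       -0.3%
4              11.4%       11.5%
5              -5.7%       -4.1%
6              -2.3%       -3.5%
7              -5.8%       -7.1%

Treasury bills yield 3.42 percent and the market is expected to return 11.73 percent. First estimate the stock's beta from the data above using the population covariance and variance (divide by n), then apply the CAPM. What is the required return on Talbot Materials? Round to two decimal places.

9.79%

Mean R_i = (0.2 − 0.4 + 0.0 + 11.4 − 5.7 − 2.3 − 5.8) / 7 = -0.3714%
Mean R_m = (7.4 − 1.9 − 0.3 + 11.5 − 4.1 − 3.5 − 7.1) / 7 = 0.2857%
Σ(R_i − R̄_i)(R_m − R̄_m) = 206.6829  ⇒  Cov = 206.6829 / 7 = 29.5261
Σ(R_m − R̄_m)² = 269.6086  ⇒  Var(R_m) = 269.6086 / 7 = 38.5155
β = Cov / Var(R_m) = 29.5261 / 38.5155 = 0.7666
MRP = 11.73% − 3.42% = 8.31%
E(R) = R_f + β × MRP = 3.42% + 0.7666 × 8.31% = 9.79%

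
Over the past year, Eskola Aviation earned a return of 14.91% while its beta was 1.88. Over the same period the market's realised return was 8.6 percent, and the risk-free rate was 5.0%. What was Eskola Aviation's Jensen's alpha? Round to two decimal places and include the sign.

Market excess return = 8.6% − 5.0% = 3.60%
CAPM benchmark = R_f + β(R_m − R_f) = 5.0% + 1.88 × 3.6% = 11.7680%
α = actual − benchmark = 14.91% − 11.7680% = +3.14%

+3.14%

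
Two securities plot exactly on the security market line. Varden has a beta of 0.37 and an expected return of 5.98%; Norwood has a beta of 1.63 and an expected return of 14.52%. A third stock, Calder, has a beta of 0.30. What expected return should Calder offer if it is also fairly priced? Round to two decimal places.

MRP (SML slope) = (14.52% − 5.98%) / (1.63 − 0.37) = 8.54% / 1.26 = 6.7778%
R_f (intercept) = 5.98% − 0.37 × 6.7778% = 3.4722%
E(R_Calder) = R_f + β × MRP = 3.4722% + 0.30 × 6.7778% = 5.51%

5.51%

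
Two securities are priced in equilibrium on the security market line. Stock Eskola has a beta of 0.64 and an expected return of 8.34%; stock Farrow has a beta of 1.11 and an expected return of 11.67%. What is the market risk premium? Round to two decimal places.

Both satisfy E(R) = R_f + β·MRP, so the slope of the SML is
MRP = (11.67% − 8.34%) / (1.11 − 0.64) = 3.33% / 0.47 = 7.0851%

7.09%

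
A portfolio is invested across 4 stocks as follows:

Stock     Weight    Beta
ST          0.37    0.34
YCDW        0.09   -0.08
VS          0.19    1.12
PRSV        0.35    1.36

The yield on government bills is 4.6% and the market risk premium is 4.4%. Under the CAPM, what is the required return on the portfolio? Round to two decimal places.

8.15%

β_P = Σ w_i β_i = 0.37×0.34 + 0.09×-0.08 + 0.19×1.12 + 0.35×1.36 = 0.8074
E(R_P) = R_f + β_P × MRP = 4.6% + 0.8074 × 4.4% = 8.15%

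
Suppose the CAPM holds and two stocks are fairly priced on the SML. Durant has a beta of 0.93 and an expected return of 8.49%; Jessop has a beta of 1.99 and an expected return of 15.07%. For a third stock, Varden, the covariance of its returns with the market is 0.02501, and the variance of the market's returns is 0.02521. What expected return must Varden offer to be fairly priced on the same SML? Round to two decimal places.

MRP = (15.07% − 8.49%) / (1.99 − 0.93) = 6.2075%
R_f = 8.49% − 0.93 × 6.2075% = 2.7170%
β_Varden = Cov / Var(R_m) = 0.02501 / 0.02521 = 0.9921
E(R_Varden) = R_f + β × MRP = 2.7170% + 0.9921 × 6.2075% = 8.88%

8.88%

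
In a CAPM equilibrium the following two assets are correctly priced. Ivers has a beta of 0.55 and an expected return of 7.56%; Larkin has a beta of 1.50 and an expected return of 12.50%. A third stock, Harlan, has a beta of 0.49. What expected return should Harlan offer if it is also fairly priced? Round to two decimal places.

7.25%

MRP (SML slope) = (12.50% − 7.56%) / (1.50 − 0.55) = 4.94% / 0.95 = 5.2000%
R_f (intercept) = 7.56% − 0.55 × 5.2000% = 4.7000%
E(R_Harlan) = R_f + β × MRP = 4.7000% + 0.49 × 5.2000% = 7.25%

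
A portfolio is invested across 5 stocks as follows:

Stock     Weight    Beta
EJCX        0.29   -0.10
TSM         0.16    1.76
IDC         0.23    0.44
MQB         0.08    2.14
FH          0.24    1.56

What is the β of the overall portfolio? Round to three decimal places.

0.899

β_P = Σ w_i β_i = 0.29×-0.10 + 0.16×1.76 + 0.23×0.44 + 0.08×2.14 + 0.24×1.56 = 0.8994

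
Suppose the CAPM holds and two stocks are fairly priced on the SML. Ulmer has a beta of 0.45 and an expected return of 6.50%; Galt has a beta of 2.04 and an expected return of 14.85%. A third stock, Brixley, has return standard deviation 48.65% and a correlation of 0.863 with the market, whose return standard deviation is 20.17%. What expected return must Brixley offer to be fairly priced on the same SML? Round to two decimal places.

15.07%

MRP = (14.85% − 6.50%) / (2.04 − 0.45) = 5.2516%
R_f = 6.50% − 0.45 × 5.2516% = 4.1368%
β_Brixley = ρ·σ_i/σ_m = 0.863 × 48.65 / 20.17 = 2.0816
E(R_Brixley) = R_f + β × MRP = 4.1368% + 2.0816 × 5.2516% = 15.07%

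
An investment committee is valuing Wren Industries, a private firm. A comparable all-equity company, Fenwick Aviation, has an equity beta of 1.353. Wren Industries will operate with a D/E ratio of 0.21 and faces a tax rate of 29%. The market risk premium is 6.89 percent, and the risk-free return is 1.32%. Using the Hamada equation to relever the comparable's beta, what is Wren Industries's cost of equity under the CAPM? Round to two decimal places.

12.03%

β_L = β_U × [1 + (1 − t)(D/E)] = 1.353 × [1 + (1 − 0.29) × 0.21]
    = 1.353 × [1 + 0.71 × 0.21] = 1.353 × 1.1491 = 1.5547
E(R) = R_f + β_L × MRP = 1.32% + 1.5547 × 6.89% = 12.03%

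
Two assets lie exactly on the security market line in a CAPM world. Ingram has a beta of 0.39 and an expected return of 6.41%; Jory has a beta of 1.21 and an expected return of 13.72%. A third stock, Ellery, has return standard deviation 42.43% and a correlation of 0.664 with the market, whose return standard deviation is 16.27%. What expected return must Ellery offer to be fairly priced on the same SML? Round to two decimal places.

18.37%

MRP = (13.72% − 6.41%) / (1.21 − 0.39) = 8.9146%
R_f = 6.41% − 0.39 × 8.9146% = 2.9333%
β_Ellery = ρ·σ_i/σ_m = 0.664 × 42.43 / 16.27 = 1.7316
E(R_Ellery) = R_f + β × MRP = 2.9333% + 1.7316 × 8.9146% = 18.37%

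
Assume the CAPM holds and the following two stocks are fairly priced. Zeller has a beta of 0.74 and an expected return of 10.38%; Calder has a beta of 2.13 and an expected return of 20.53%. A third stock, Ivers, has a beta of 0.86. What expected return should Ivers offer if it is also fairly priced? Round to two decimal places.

MRP (SML slope) = (20.53% − 10.38%) / (2.13 − 0.74) = 10.15% / 1.39 = 7.3022%
R_f (intercept) = 10.38% − 0.74 × 7.3022% = 4.9764%
E(R_Ivers) = R_f + β × MRP = 4.9764% + 0.86 × 7.3022% = 11.26%

11.26%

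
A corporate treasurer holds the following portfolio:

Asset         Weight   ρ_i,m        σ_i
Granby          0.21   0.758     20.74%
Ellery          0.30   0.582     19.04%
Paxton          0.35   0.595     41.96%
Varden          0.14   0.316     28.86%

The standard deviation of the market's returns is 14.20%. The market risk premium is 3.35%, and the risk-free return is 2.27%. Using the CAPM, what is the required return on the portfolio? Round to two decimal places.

6.20%

β_Granby = 0.758 × 20.74% / 14.20% = 1.1071
β_Ellery = 0.582 × 19.04% / 14.20% = 0.7804
β_Paxton = 0.595 × 41.96% / 14.20% = 1.7582
β_Varden = 0.316 × 28.86% / 14.20% = 0.6422
β_P = Σ w_i β_i = 0.21×1.1071 + 0.30×0.7804 + 0.35×1.7582 + 0.14×0.6422 = 1.1719
E(R_P) = R_f + β_P × MRP = 2.27% + 1.1719 × 3.35% = 6.20%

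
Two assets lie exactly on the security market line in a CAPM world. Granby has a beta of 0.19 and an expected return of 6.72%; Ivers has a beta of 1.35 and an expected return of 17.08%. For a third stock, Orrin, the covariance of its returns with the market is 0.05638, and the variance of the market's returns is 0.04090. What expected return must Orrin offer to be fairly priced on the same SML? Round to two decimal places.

MRP = (17.08% − 6.72%) / (1.35 − 0.19) = 8.9310%
R_f = 6.72% − 0.19 × 8.9310% = 5.0231%
β_Orrin = Cov / Var(R_m) = 0.05638 / 0.04090 = 1.3785
E(R_Orrin) = R_f + β × MRP = 5.0231% + 1.3785 × 8.9310% = 17.33%

17.33%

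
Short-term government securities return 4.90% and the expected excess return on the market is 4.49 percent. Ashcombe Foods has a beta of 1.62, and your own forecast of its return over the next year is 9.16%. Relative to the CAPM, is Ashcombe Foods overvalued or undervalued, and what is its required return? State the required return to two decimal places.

Required return = R_f + β·MRP = 4.90% + 1.62 × 4.49% = 12.17%
Forecast 9.16% < required 12.17% → the stock plots below the SML → overvalued.

Overvalued; required return 12.17%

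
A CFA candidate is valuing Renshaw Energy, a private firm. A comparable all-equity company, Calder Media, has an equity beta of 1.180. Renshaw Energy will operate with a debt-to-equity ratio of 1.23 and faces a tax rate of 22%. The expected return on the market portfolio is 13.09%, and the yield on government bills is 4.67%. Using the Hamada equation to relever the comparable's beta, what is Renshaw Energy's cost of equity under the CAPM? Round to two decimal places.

24.14%

β_L = β_U × [1 + (1 − t)(D/E)] = 1.180 × [1 + (1 − 0.22) × 1.23]
    = 1.180 × [1 + 0.78 × 1.23] = 1.180 × 1.9594 = 2.3121
MRP = 13.09% − 4.67% = 8.42%
E(R) = R_f + β_L × MRP = 4.67% + 2.3121 × 8.42% = 24.14%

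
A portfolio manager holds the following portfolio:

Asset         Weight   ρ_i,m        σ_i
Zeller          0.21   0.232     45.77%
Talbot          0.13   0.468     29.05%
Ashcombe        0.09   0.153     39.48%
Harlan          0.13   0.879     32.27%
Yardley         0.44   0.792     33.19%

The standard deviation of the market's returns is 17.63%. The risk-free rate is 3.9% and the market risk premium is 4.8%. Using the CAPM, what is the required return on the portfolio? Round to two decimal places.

9.29%

β_Zeller = 0.232 × 45.77% / 17.63% = 0.6023
β_Talbot = 0.468 × 29.05% / 17.63% = 0.7712
β_Ashcombe = 0.153 × 39.48% / 17.63% = 0.3426
β_Harlan = 0.879 × 32.27% / 17.63% = 1.6089
β_Yardley = 0.792 × 33.19% / 17.63% = 1.4910
β_P = Σ w_i β_i = 0.21×0.6023 + 0.13×0.7712 + 0.09×0.3426 + 0.13×1.6089 + 0.44×1.4910 = 1.1228
E(R_P) = R_f + β_P × MRP = 3.9% + 1.1228 × 4.8% = 9.29%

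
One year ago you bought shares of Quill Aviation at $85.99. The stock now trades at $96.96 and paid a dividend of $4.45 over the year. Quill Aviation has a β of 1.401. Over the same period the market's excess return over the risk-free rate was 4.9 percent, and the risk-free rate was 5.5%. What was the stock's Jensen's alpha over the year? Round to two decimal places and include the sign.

+5.57%

Realised HPR = (P1 + D1 − P0) / P0 = (96.96 + 4.45 − 85.99) / 85.99 = 15.42 / 85.99 = 17.9323%
CAPM required = R_f + β·MRP = 5.5% + 1.401 × 4.9% = 12.3649%
α = realised − required = 17.9323% − 12.3649% = +5.57%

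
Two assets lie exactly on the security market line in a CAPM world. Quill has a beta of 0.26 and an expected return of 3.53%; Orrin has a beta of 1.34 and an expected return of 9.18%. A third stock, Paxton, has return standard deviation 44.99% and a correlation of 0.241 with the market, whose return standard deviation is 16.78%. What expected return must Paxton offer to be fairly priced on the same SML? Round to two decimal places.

MRP = (9.18% − 3.53%) / (1.34 − 0.26) = 5.2315%
R_f = 3.53% − 0.26 × 5.2315% = 2.1698%
β_Paxton = ρ·σ_i/σ_m = 0.241 × 44.99 / 16.78 = 0.6462
E(R_Paxton) = R_f + β × MRP = 2.1698% + 0.6462 × 5.2315% = 5.55%

5.55%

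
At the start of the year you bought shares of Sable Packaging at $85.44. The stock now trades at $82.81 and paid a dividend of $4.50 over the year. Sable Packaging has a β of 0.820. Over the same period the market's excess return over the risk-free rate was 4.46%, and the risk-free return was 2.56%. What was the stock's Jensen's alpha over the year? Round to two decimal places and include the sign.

-4.03%

Realised HPR = (P1 + D1 − P0) / P0 = (82.81 + 4.50 − 85.44) / 85.44 = 1.87 / 85.44 = 2.1887%
CAPM required = R_f + β·MRP = 2.56% + 0.820 × 4.46% = 6.21720%
α = realised − required = 2.1887% − 6.21720% = -4.03%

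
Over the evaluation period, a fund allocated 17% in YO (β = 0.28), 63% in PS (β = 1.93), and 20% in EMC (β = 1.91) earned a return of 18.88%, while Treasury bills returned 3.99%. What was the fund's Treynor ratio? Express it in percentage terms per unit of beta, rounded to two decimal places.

9.05%

β_P = 0.17×0.28 + 0.63×1.93 + 0.20×1.91 = 1.6455
Treynor = (R_P − R_f) / β_P = (18.88% − 3.99%) / 1.6455 = 14.89% / 1.6455 = 9.05%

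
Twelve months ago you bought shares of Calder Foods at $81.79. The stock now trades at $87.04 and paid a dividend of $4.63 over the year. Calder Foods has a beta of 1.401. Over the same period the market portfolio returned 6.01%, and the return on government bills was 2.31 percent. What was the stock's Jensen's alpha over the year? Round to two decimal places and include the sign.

+4.59%

Realised HPR = (P1 + D1 − P0) / P0 = (87.04 + 4.63 − 81.79) / 81.79 = 9.88 / 81.79 = 12.0797%
MRP = 6.01% − 2.31% = 3.70%
CAPM required = R_f + β·MRP = 2.31% + 1.401 × 3.70% = 7.49370%
α = realised − required = 12.0797% − 7.49370% = +4.59%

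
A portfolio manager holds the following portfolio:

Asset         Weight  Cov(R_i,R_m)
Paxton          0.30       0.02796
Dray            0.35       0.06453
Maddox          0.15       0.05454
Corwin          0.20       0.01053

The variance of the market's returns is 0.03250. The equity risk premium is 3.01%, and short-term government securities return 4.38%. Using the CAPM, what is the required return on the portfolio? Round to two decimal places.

β_Paxton = 0.02796 / 0.03250 = 0.8603
β_Dray = 0.06453 / 0.03250 = 1.9855
β_Maddox = 0.05454 / 0.03250 = 1.6782
β_Corwin = 0.01053 / 0.03250 = 0.3240
β_P = Σ w_i β_i = 0.30×0.8603 + 0.35×1.9855 + 0.15×1.6782 + 0.20×0.3240 = 1.2695
E(R_P) = R_f + β_P × MRP = 4.38% + 1.2695 × 3.01% = 8.20%

8.20%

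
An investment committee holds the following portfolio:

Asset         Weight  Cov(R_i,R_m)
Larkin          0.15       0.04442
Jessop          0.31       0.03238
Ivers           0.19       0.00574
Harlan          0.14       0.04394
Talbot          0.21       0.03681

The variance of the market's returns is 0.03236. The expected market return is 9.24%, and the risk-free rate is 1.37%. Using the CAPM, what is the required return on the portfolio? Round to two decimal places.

9.07%

β_Larkin = 0.04442 / 0.03236 = 1.3727
β_Jessop = 0.03238 / 0.03236 = 1.0006
β_Ivers = 0.00574 / 0.03236 = 0.1774
β_Harlan = 0.04394 / 0.03236 = 1.3578
β_Talbot = 0.03681 / 0.03236 = 1.1375
β_P = Σ w_i β_i = 0.15×1.3727 + 0.31×1.0006 + 0.19×0.1774 + 0.14×1.3578 + 0.21×1.1375 = 0.9788
MRP = 9.24% − 1.37% = 7.87%
E(R_P) = R_f + β_P × MRP = 1.37% + 0.9788 × 7.87% = 9.07%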